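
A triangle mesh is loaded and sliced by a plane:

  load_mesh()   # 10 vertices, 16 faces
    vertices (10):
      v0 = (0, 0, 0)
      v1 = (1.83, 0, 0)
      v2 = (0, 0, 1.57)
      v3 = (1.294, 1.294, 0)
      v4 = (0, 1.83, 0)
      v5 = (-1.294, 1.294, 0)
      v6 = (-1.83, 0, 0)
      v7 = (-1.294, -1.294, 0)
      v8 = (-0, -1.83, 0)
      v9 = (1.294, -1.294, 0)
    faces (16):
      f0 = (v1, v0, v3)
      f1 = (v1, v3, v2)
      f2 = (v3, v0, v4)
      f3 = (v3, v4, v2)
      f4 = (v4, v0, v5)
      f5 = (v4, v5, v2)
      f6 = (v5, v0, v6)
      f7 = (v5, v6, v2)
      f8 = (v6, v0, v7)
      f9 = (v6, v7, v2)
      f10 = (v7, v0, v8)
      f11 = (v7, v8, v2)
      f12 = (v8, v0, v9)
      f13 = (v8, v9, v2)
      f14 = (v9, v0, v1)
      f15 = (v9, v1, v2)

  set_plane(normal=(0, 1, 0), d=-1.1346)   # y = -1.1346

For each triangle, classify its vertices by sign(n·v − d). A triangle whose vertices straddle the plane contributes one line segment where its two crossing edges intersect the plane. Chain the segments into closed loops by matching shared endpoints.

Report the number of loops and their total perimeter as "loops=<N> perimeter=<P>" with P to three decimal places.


Straddling triangles (8 of 16):
  (v6,v0,v7) [++-] → (-1.1346, -1.1346, 0)–(-1.36003, -1.1346, 0)  len=0.2254
  (v6,v7,v2) [+-+] → (-1.36003, -1.1346, 0)–(-1.1346, -1.1346, 0.193399)  len=0.2970
  (v7,v0,v8) [-+-] → (-1.1346, -1.1346, 0)–(0, -1.1346, 0)  len=1.1346
  (v7,v8,v2) [--+] → (0, -1.1346, 0.5966)–(-1.1346, -1.1346, 0.193399)  len=1.2041
  (v8,v0,v9) [-+-] → (0, -1.1346, 0)–(1.1346, -1.1346, 0)  len=1.1346
  (v8,v9,v2) [--+] → (1.1346, -1.1346, 0.193399)–(0, -1.1346, 0.5966)  len=1.2041
  (v9,v0,v1) [-++] → (1.1346, -1.1346, 0)–(1.36003, -1.1346, 0)  len=0.2254
  (v9,v1,v2) [-++] → (1.36003, -1.1346, 0)–(1.1346, -1.1346, 0.193399)  len=0.2970

Chained into 1 loop(s):
  loop 1: 8 segments, perimeter = 5.7223
Total perimeter = 5.722

loops=1 perimeter=5.722


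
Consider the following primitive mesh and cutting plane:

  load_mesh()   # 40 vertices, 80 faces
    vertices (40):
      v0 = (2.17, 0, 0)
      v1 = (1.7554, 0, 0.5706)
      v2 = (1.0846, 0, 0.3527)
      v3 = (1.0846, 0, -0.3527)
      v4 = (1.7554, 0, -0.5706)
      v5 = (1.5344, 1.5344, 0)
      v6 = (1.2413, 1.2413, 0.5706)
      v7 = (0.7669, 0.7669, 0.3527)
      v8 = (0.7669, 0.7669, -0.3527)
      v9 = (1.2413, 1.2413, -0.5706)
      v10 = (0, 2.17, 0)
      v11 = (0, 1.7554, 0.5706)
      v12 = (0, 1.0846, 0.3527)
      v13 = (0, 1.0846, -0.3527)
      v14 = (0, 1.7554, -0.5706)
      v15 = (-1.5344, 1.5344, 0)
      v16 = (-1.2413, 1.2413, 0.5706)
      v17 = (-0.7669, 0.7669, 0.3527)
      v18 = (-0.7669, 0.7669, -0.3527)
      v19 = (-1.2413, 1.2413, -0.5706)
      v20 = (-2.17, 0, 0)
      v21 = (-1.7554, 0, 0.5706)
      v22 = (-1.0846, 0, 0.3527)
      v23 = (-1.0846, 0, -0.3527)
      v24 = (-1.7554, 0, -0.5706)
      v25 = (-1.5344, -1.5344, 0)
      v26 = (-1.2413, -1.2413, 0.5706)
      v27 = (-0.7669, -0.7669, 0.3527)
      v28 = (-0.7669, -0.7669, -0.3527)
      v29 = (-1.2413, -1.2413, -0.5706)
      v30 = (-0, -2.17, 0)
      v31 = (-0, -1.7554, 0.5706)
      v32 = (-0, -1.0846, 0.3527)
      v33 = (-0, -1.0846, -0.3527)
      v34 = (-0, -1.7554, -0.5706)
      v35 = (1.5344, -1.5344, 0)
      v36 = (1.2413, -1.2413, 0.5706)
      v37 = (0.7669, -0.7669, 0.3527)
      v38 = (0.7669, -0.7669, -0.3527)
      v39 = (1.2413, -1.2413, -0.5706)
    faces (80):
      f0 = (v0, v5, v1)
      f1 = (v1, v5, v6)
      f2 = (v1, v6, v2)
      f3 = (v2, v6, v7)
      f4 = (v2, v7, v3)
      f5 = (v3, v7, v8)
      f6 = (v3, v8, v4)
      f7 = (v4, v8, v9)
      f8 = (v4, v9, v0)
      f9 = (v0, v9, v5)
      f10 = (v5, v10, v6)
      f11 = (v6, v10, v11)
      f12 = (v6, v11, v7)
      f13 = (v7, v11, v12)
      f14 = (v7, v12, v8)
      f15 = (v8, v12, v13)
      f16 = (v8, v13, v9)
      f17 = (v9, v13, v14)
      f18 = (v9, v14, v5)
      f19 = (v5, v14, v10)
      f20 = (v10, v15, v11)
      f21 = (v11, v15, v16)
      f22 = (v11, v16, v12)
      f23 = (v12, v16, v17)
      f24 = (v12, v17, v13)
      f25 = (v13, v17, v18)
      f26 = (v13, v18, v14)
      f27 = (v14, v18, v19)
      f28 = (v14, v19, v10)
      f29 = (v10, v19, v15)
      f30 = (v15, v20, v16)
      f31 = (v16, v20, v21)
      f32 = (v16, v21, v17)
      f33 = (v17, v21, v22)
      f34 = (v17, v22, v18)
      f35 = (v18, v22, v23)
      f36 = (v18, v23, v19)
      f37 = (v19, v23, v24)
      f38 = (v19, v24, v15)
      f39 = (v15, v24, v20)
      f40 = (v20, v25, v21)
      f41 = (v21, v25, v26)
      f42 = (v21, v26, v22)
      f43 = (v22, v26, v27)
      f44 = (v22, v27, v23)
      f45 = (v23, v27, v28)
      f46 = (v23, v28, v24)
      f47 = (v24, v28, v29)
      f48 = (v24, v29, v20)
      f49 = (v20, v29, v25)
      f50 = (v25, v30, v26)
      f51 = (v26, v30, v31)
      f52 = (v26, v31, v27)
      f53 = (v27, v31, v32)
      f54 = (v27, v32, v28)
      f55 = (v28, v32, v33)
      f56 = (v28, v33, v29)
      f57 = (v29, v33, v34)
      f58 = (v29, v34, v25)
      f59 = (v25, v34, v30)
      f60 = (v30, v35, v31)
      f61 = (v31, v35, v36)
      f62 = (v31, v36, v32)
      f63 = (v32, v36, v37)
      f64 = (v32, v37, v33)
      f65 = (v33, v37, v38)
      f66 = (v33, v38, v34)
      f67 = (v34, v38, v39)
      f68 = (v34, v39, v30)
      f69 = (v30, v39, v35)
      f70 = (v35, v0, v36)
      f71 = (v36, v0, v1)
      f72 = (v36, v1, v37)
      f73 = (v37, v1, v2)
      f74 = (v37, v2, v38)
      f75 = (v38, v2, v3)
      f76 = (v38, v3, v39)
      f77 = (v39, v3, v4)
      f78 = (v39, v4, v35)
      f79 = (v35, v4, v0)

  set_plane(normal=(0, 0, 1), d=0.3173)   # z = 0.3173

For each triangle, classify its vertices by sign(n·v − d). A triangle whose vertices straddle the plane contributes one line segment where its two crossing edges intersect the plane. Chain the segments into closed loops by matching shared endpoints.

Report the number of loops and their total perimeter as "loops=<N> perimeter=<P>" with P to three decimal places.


Straddling triangles (32 of 80):
  (v0,v5,v1) [--+] → (1.65729, 0.681149, 0.3173)–(1.93945, 0, 0.3173)  len=0.7373
  (v1,v5,v6) [+-+] → (1.65729, 0.681149, 0.3173)–(1.37141, 1.37141, 0.3173)  len=0.7471
  (v2,v7,v3) [++-] → (0.782844, 0.728414, 0.3173)–(1.0846, 0, 0.3173)  len=0.7884
  (v3,v7,v8) [-+-] → (0.782844, 0.728414, 0.3173)–(0.7669, 0.7669, 0.3173)  len=0.0417
  (v5,v10,v6) [--+] → (0.690264, 1.65357, 0.3173)–(1.37141, 1.37141, 0.3173)  len=0.7373
  (v6,v10,v11) [+-+] → (0.690264, 1.65357, 0.3173)–(0, 1.93945, 0.3173)  len=0.7471
  (v7,v12,v8) [++-] → (0.0384863, 1.06866, 0.3173)–(0.7669, 0.7669, 0.3173)  len=0.7884
  (v8,v12,v13) [-+-] → (0.0384863, 1.06866, 0.3173)–(0, 1.0846, 0.3173)  len=0.0417
  (v10,v15,v11) [--+] → (-0.681149, 1.65729, 0.3173)–(0, 1.93945, 0.3173)  len=0.7373
  (v11,v15,v16) [+-+] → (-0.681149, 1.65729, 0.3173)–(-1.37141, 1.37141, 0.3173)  len=0.7471
  (v12,v17,v13) [++-] → (-0.728414, 0.782844, 0.3173)–(0, 1.0846, 0.3173)  len=0.7884
  (v13,v17,v18) [-+-] → (-0.728414, 0.782844, 0.3173)–(-0.7669, 0.7669, 0.3173)  len=0.0417
  (v15,v20,v16) [--+] → (-1.65357, 0.690264, 0.3173)–(-1.37141, 1.37141, 0.3173)  len=0.7373
  (v16,v20,v21) [+-+] → (-1.65357, 0.690264, 0.3173)–(-1.93945, 0, 0.3173)  len=0.7471
  (v17,v22,v18) [++-] → (-1.06866, 0.0384863, 0.3173)–(-0.7669, 0.7669, 0.3173)  len=0.7884
  (v18,v22,v23) [-+-] → (-1.06866, 0.0384863, 0.3173)–(-1.0846, 0, 0.3173)  len=0.0417
  (v20,v25,v21) [--+] → (-1.65729, -0.681149, 0.3173)–(-1.93945, 0, 0.3173)  len=0.7373
  (v21,v25,v26) [+-+] → (-1.65729, -0.681149, 0.3173)–(-1.37141, -1.37141, 0.3173)  len=0.7471
  (v22,v27,v23) [++-] → (-0.782844, -0.728414, 0.3173)–(-1.0846, 0, 0.3173)  len=0.7884
  (v23,v27,v28) [-+-] → (-0.782844, -0.728414, 0.3173)–(-0.7669, -0.7669, 0.3173)  len=0.0417
  (v25,v30,v26) [--+] → (-0.690264, -1.65357, 0.3173)–(-1.37141, -1.37141, 0.3173)  len=0.7373
  (v26,v30,v31) [+-+] → (-0.690264, -1.65357, 0.3173)–(0, -1.93945, 0.3173)  len=0.7471
  (v27,v32,v28) [++-] → (-0.0384863, -1.06866, 0.3173)–(-0.7669, -0.7669, 0.3173)  len=0.7884
  (v28,v32,v33) [-+-] → (-0.0384863, -1.06866, 0.3173)–(0, -1.0846, 0.3173)  len=0.0417
  (v30,v35,v31) [--+] → (0.681149, -1.65729, 0.3173)–(0, -1.93945, 0.3173)  len=0.7373
  (v31,v35,v36) [+-+] → (0.681149, -1.65729, 0.3173)–(1.37141, -1.37141, 0.3173)  len=0.7471
  (v32,v37,v33) [++-] → (0.728414, -0.782844, 0.3173)–(0, -1.0846, 0.3173)  len=0.7884
  (v33,v37,v38) [-+-] → (0.728414, -0.782844, 0.3173)–(0.7669, -0.7669, 0.3173)  len=0.0417
  (v35,v0,v36) [--+] → (1.65357, -0.690264, 0.3173)–(1.37141, -1.37141, 0.3173)  len=0.7373
  (v36,v0,v1) [+-+] → (1.65357, -0.690264, 0.3173)–(1.93945, 0, 0.3173)  len=0.7471
  (v37,v2,v38) [++-] → (1.06866, -0.0384863, 0.3173)–(0.7669, -0.7669, 0.3173)  len=0.7884
  (v38,v2,v3) [-+-] → (1.06866, -0.0384863, 0.3173)–(1.0846, 0, 0.3173)  len=0.0417

Chained into 2 loop(s):
  loop 1: 16 segments, perimeter = 11.8752
  loop 2: 16 segments, perimeter = 6.6408
Total perimeter = 18.516

loops=2 perimeter=18.516


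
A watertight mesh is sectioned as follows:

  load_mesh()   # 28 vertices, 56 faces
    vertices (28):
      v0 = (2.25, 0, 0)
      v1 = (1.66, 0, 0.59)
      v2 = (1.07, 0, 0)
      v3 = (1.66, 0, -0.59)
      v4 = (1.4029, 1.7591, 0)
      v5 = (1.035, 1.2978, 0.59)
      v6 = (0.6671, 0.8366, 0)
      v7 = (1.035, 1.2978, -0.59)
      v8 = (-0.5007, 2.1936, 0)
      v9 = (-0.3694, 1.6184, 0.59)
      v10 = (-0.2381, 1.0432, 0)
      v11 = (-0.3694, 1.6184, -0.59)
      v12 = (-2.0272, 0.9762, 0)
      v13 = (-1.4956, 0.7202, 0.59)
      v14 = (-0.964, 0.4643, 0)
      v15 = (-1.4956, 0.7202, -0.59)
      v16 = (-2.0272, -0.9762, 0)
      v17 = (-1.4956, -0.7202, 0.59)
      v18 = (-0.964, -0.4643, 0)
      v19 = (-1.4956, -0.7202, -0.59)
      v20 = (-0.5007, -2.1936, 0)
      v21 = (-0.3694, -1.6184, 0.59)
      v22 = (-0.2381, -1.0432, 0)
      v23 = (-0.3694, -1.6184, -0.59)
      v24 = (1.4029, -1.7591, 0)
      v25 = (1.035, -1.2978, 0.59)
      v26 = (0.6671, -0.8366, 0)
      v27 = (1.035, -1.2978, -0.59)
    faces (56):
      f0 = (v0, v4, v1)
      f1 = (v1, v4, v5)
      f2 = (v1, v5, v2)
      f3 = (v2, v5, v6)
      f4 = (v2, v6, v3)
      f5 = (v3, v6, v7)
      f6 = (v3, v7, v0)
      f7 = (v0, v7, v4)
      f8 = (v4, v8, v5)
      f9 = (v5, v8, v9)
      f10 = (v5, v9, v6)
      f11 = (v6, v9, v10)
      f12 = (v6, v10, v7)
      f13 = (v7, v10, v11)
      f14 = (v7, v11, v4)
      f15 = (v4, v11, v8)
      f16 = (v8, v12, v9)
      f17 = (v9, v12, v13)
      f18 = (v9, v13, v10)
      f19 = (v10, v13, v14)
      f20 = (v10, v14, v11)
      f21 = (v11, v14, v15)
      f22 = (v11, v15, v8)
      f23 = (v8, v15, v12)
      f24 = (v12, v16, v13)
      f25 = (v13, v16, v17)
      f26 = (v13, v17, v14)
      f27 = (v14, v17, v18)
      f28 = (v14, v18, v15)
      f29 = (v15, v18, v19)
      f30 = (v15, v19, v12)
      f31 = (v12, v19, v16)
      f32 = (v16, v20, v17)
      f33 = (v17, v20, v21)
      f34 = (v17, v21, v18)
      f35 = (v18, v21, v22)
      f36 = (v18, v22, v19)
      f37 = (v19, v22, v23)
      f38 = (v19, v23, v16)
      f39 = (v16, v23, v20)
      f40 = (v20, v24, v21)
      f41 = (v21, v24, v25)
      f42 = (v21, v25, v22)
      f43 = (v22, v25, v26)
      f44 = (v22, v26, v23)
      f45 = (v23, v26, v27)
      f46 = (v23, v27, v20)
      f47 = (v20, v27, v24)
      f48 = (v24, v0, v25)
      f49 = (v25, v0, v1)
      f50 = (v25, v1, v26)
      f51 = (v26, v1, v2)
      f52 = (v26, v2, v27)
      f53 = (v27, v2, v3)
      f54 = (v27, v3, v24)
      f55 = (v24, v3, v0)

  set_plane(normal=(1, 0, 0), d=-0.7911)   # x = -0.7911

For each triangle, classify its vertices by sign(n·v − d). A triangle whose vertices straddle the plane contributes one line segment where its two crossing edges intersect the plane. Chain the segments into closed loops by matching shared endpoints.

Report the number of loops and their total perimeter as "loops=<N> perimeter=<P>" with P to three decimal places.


loops=2 perimeter=7.202

Straddling triangles (16 of 56):
  (v8,v12,v9) [+-+] → (-0.7911, 1.962, 0)–(-0.7911, 1.45504, 0.43992)  len=0.6712
  (v9,v12,v13) [+--] → (-0.7911, 1.45504, 0.43992)–(-0.7911, 1.28207, 0.59)  len=0.2290
  (v9,v13,v10) [+-+] → (-0.7911, 1.28207, 0.59)–(-0.7911, 0.901157, 0.259459)  len=0.5043
  (v10,v13,v14) [+--] → (-0.7911, 0.901157, 0.259459)–(-0.7911, 0.602186, 0)  len=0.3959
  (v10,v14,v11) [+-+] → (-0.7911, 0.602186, 0)–(-0.7911, 0.799893, -0.171562)  len=0.2618
  (v11,v14,v15) [+--] → (-0.7911, 0.799893, -0.171562)–(-0.7911, 1.28207, -0.59)  len=0.6384
  (v11,v15,v8) [+-+] → (-0.7911, 1.28207, -0.59)–(-0.7911, 1.76353, -0.172214)  len=0.6375
  (v8,v15,v12) [+--] → (-0.7911, 1.76353, -0.172214)–(-0.7911, 1.962, 0)  len=0.2628
  (v16,v20,v17) [-+-] → (-0.7911, -1.962, 0)–(-0.7911, -1.76353, 0.172214)  len=0.2628
  (v17,v20,v21) [-++] → (-0.7911, -1.76353, 0.172214)–(-0.7911, -1.28207, 0.59)  len=0.6375
  (v17,v21,v18) [-+-] → (-0.7911, -1.28207, 0.59)–(-0.7911, -0.799893, 0.171562)  len=0.6384
  (v18,v21,v22) [-++] → (-0.7911, -0.799893, 0.171562)–(-0.7911, -0.602186, 0)  len=0.2618
  (v18,v22,v19) [-+-] → (-0.7911, -0.602186, 0)–(-0.7911, -0.901157, -0.259459)  len=0.3959
  (v19,v22,v23) [-++] → (-0.7911, -0.901157, -0.259459)–(-0.7911, -1.28207, -0.59)  len=0.5043
  (v19,v23,v16) [-+-] → (-0.7911, -1.28207, -0.59)–(-0.7911, -1.45504, -0.43992)  len=0.2290
  (v16,v23,v20) [-++] → (-0.7911, -1.45504, -0.43992)–(-0.7911, -1.962, 0)  len=0.6712

Chained into 2 loop(s):
  loop 1: 8 segments, perimeter = 3.6008
  loop 2: 8 segments, perimeter = 3.6008
Total perimeter = 7.202


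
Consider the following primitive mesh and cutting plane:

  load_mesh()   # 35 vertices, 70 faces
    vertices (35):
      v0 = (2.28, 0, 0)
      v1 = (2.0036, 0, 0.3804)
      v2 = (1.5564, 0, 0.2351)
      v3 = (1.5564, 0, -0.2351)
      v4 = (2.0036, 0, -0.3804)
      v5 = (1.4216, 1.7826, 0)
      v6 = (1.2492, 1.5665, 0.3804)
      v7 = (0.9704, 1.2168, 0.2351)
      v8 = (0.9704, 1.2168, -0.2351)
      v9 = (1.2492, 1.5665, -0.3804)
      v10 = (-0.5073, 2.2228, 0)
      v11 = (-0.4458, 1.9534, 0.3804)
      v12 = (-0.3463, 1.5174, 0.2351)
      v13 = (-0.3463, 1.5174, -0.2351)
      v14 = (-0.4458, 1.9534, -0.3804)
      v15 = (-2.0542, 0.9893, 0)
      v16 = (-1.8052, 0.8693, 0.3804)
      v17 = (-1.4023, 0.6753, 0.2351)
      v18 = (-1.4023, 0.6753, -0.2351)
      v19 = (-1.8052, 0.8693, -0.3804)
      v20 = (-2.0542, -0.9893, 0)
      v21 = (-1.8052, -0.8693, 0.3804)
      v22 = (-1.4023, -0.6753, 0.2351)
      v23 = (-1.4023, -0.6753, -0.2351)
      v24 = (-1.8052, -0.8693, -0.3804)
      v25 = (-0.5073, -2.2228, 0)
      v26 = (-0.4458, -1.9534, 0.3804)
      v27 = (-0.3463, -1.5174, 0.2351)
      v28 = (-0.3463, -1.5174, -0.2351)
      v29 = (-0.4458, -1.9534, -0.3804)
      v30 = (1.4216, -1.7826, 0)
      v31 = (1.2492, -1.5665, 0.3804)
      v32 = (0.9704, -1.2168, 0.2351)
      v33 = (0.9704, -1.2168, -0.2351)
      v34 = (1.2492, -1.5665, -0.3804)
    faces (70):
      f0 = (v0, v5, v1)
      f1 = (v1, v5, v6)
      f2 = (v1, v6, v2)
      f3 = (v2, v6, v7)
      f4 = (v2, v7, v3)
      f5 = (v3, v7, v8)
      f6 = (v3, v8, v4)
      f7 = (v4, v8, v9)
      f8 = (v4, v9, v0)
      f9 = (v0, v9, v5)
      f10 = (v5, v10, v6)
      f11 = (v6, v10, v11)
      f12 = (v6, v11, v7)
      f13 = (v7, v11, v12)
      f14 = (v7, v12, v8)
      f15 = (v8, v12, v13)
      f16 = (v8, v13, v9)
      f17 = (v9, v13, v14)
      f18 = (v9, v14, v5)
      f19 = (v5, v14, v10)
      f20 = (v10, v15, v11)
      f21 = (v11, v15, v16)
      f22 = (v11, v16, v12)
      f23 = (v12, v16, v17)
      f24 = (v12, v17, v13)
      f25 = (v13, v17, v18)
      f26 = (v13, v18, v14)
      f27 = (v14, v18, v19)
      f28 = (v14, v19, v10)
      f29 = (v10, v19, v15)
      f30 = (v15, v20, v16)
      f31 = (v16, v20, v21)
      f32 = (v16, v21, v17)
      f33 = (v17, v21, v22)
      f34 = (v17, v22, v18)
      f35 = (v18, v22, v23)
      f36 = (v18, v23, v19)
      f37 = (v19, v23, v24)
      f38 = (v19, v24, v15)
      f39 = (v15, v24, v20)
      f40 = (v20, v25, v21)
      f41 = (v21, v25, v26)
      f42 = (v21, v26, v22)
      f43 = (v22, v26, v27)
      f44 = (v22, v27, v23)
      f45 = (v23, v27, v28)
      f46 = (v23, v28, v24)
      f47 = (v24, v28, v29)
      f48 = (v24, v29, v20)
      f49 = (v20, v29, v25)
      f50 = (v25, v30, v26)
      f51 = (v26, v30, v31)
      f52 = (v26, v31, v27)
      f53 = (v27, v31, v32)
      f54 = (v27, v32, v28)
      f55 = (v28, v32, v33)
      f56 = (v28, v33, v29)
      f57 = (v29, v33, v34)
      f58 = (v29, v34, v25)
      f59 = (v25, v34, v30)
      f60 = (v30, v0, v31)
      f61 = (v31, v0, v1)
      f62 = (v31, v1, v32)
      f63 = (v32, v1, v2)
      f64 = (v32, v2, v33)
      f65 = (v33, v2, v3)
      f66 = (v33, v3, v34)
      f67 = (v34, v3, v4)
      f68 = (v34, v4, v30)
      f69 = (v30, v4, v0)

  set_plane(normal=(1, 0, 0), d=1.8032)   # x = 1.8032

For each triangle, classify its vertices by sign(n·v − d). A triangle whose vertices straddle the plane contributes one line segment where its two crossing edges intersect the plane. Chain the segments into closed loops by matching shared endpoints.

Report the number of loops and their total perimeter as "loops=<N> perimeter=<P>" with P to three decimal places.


loops=1 perimeter=4.439

Straddling triangles (14 of 70):
  (v0,v5,v1) [+-+] → (1.8032, 0.990149, 0)–(1.8032, 0.613802, 0.249417)  len=0.4515
  (v1,v5,v6) [+--] → (1.8032, 0.613802, 0.249417)–(1.8032, 0.416128, 0.3804)  len=0.2371
  (v1,v6,v2) [+--] → (1.8032, 0.416128, 0.3804)–(1.8032, 0, 0.315288)  len=0.4212
  (v3,v8,v4) [--+] → (1.8032, 0.236011, -0.352218)–(1.8032, 0, -0.315288)  len=0.2389
  (v4,v8,v9) [+--] → (1.8032, 0.236011, -0.352218)–(1.8032, 0.416128, -0.3804)  len=0.1823
  (v4,v9,v0) [+-+] → (1.8032, 0.416128, -0.3804)–(1.8032, 0.72459, -0.175955)  len=0.3701
  (v0,v9,v5) [+--] → (1.8032, 0.72459, -0.175955)–(1.8032, 0.990149, 0)  len=0.3186
  (v30,v0,v31) [-+-] → (1.8032, -0.990149, 0)–(1.8032, -0.72459, 0.175955)  len=0.3186
  (v31,v0,v1) [-++] → (1.8032, -0.72459, 0.175955)–(1.8032, -0.416128, 0.3804)  len=0.3701
  (v31,v1,v32) [-+-] → (1.8032, -0.416128, 0.3804)–(1.8032, -0.236011, 0.352218)  len=0.1823
  (v32,v1,v2) [-+-] → (1.8032, -0.236011, 0.352218)–(1.8032, 0, 0.315288)  len=0.2389
  (v34,v3,v4) [--+] → (1.8032, 0, -0.315288)–(1.8032, -0.416128, -0.3804)  len=0.4212
  (v34,v4,v30) [-+-] → (1.8032, -0.416128, -0.3804)–(1.8032, -0.613802, -0.249417)  len=0.2371
  (v30,v4,v0) [-++] → (1.8032, -0.613802, -0.249417)–(1.8032, -0.990149, 0)  len=0.4515

Chained into 1 loop(s):
  loop 1: 14 segments, perimeter = 4.4393
Total perimeter = 4.439


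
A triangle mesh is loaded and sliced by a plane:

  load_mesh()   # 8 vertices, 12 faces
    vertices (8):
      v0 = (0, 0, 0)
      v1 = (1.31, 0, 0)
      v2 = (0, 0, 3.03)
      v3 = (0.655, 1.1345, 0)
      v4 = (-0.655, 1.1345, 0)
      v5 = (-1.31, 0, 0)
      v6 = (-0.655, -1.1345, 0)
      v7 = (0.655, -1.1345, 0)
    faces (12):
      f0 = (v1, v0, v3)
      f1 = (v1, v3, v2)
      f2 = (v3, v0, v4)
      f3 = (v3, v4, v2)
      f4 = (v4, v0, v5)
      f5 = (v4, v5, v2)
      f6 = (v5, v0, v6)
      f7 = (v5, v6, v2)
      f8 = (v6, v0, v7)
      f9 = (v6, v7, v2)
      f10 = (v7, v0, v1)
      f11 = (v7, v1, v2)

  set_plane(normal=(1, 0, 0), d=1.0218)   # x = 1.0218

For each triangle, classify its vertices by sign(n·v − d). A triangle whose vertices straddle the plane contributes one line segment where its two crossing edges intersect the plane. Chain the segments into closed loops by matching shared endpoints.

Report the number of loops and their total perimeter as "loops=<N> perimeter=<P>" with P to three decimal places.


loops=1 perimeter=2.664

Straddling triangles (4 of 12):
  (v1,v0,v3) [+--] → (1.0218, 0, 0)–(1.0218, 0.49918, 0)  len=0.4992
  (v1,v3,v2) [+--] → (1.0218, 0.49918, 0)–(1.0218, 0, 0.6666)  len=0.8328
  (v7,v0,v1) [--+] → (1.0218, 0, 0)–(1.0218, -0.49918, 0)  len=0.4992
  (v7,v1,v2) [-+-] → (1.0218, -0.49918, 0)–(1.0218, 0, 0.6666)  len=0.8328

Chained into 1 loop(s):
  loop 1: 4 segments, perimeter = 2.6639
Total perimeter = 2.664


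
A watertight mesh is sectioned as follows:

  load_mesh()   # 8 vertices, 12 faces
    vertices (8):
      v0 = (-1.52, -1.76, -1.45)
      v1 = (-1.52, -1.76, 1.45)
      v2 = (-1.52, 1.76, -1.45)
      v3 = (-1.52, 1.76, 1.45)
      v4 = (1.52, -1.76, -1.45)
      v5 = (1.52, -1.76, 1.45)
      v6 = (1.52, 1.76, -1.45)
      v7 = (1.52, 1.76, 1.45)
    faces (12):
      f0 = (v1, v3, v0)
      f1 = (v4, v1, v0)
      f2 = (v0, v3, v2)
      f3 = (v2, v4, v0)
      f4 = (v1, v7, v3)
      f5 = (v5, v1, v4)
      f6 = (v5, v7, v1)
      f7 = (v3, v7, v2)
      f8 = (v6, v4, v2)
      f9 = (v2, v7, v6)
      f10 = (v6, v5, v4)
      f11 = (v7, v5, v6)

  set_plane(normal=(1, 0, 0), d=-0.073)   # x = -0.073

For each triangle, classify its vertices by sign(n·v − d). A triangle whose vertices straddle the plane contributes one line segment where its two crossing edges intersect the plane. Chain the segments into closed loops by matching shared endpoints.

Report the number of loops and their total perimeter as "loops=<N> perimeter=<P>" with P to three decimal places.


Straddling triangles (8 of 12):
  (v4,v1,v0) [+--] → (-0.073, -1.76, 0.0696382)–(-0.073, -1.76, -1.45)  len=1.5196
  (v2,v4,v0) [-+-] → (-0.073, 0.0845263, -1.45)–(-0.073, -1.76, -1.45)  len=1.8445
  (v1,v7,v3) [-+-] → (-0.073, -0.0845263, 1.45)–(-0.073, 1.76, 1.45)  len=1.8445
  (v5,v1,v4) [+-+] → (-0.073, -1.76, 1.45)–(-0.073, -1.76, 0.0696382)  len=1.3804
  (v5,v7,v1) [++-] → (-0.073, -0.0845263, 1.45)–(-0.073, -1.76, 1.45)  len=1.6755
  (v3,v7,v2) [-+-] → (-0.073, 1.76, 1.45)–(-0.073, 1.76, -0.0696382)  len=1.5196
  (v6,v4,v2) [++-] → (-0.073, 0.0845263, -1.45)–(-0.073, 1.76, -1.45)  len=1.6755
  (v2,v7,v6) [-++] → (-0.073, 1.76, -0.0696382)–(-0.073, 1.76, -1.45)  len=1.3804

Chained into 1 loop(s):
  loop 1: 8 segments, perimeter = 12.8400
Total perimeter = 12.840

loops=1 perimeter=12.840


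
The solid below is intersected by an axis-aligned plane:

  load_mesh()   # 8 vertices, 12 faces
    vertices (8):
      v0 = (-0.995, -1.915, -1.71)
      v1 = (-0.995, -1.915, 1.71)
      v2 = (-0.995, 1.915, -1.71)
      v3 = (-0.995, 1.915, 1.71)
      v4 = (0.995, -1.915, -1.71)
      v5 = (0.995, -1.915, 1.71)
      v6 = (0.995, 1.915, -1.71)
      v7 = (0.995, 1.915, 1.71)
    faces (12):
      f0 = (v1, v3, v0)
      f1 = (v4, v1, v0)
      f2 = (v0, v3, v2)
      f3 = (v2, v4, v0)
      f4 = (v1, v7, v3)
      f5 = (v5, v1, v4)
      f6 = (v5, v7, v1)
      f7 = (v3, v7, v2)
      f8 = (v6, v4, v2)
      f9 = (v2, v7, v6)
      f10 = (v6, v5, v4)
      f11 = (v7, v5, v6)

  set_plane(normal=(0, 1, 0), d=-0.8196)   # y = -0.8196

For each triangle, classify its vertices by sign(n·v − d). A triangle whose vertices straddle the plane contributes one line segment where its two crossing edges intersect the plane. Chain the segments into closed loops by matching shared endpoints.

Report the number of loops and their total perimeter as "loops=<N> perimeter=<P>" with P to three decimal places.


Straddling triangles (8 of 12):
  (v1,v3,v0) [-+-] → (-0.995, -0.8196, 1.71)–(-0.995, -0.8196, -0.731862)  len=2.4419
  (v0,v3,v2) [-++] → (-0.995, -0.8196, -0.731862)–(-0.995, -0.8196, -1.71)  len=0.9781
  (v2,v4,v0) [+--] → (0.42585, -0.8196, -1.71)–(-0.995, -0.8196, -1.71)  len=1.4208
  (v1,v7,v3) [-++] → (-0.42585, -0.8196, 1.71)–(-0.995, -0.8196, 1.71)  len=0.5692
  (v5,v7,v1) [-+-] → (0.995, -0.8196, 1.71)–(-0.42585, -0.8196, 1.71)  len=1.4208
  (v6,v4,v2) [+-+] → (0.995, -0.8196, -1.71)–(0.42585, -0.8196, -1.71)  len=0.5692
  (v6,v5,v4) [+--] → (0.995, -0.8196, 0.731862)–(0.995, -0.8196, -1.71)  len=2.4419
  (v7,v5,v6) [+-+] → (0.995, -0.8196, 1.71)–(0.995, -0.8196, 0.731862)  len=0.9781

Chained into 1 loop(s):
  loop 1: 8 segments, perimeter = 10.8200
Total perimeter = 10.820

loops=1 perimeter=10.820


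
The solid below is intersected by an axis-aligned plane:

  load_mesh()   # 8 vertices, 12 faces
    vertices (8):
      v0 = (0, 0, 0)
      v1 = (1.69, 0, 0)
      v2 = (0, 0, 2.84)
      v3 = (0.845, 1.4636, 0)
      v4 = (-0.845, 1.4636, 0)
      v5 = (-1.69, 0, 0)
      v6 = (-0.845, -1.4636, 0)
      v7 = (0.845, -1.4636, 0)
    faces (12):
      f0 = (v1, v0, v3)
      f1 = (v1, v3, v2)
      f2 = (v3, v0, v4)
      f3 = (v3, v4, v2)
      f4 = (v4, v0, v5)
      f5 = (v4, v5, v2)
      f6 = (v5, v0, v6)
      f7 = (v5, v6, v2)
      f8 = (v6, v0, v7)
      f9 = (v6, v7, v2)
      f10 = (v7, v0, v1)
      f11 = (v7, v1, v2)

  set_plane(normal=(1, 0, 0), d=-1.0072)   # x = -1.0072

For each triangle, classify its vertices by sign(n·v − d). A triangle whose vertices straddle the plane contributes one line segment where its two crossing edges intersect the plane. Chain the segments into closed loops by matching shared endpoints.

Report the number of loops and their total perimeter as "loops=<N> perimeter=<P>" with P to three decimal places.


loops=1 perimeter=5.661

Straddling triangles (4 of 12):
  (v4,v0,v5) [++-] → (-1.0072, 0, 0)–(-1.0072, 1.18266, 0)  len=1.1827
  (v4,v5,v2) [+-+] → (-1.0072, 1.18266, 0)–(-1.0072, 0, 1.14743)  len=1.6478
  (v5,v0,v6) [-++] → (-1.0072, 0, 0)–(-1.0072, -1.18266, 0)  len=1.1827
  (v5,v6,v2) [-++] → (-1.0072, -1.18266, 0)–(-1.0072, 0, 1.14743)  len=1.6478

Chained into 1 loop(s):
  loop 1: 4 segments, perimeter = 5.6609
Total perimeter = 5.661


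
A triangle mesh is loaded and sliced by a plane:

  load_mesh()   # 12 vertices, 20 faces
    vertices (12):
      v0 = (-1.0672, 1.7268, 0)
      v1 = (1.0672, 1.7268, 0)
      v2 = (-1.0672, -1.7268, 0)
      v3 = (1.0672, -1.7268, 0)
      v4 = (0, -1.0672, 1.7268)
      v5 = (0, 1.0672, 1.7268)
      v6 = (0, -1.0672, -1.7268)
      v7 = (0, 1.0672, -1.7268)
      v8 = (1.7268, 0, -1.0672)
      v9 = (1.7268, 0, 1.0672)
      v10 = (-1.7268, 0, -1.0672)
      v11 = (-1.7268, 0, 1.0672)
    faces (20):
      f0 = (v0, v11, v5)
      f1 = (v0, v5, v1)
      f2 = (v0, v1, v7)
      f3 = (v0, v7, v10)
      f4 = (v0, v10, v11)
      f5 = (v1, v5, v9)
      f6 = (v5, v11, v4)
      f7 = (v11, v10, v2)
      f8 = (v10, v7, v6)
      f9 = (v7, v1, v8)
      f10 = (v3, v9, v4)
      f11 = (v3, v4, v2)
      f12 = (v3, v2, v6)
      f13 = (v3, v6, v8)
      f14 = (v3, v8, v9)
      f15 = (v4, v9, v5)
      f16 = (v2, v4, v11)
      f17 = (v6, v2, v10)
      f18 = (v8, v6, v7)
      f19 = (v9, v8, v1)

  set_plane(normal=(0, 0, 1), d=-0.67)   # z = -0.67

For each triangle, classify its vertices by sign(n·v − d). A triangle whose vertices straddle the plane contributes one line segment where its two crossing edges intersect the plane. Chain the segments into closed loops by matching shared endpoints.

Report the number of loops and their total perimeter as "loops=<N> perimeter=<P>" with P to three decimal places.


Straddling triangles (10 of 20):
  (v0,v1,v7) [++-] → (0.653125, 1.47087, -0.67)–(-0.653125, 1.47087, -0.67)  len=1.3063
  (v0,v7,v10) [+--] → (-0.653125, 1.47087, -0.67)–(-1.4813, 0.642696, -0.67)  len=1.1712
  (v0,v10,v11) [+-+] → (-1.4813, 0.642696, -0.67)–(-1.7268, 0, -0.67)  len=0.6880
  (v11,v10,v2) [+-+] → (-1.7268, 0, -0.67)–(-1.4813, -0.642696, -0.67)  len=0.6880
  (v7,v1,v8) [-+-] → (0.653125, 1.47087, -0.67)–(1.4813, 0.642696, -0.67)  len=1.1712
  (v3,v2,v6) [++-] → (-0.653125, -1.47087, -0.67)–(0.653125, -1.47087, -0.67)  len=1.3063
  (v3,v6,v8) [+--] → (0.653125, -1.47087, -0.67)–(1.4813, -0.642696, -0.67)  len=1.1712
  (v3,v8,v9) [+-+] → (1.4813, -0.642696, -0.67)–(1.7268, 0, -0.67)  len=0.6880
  (v6,v2,v10) [-+-] → (-0.653125, -1.47087, -0.67)–(-1.4813, -0.642696, -0.67)  len=1.1712
  (v9,v8,v1) [+-+] → (1.7268, 0, -0.67)–(1.4813, 0.642696, -0.67)  len=0.6880

Chained into 1 loop(s):
  loop 1: 10 segments, perimeter = 10.0493
Total perimeter = 10.049

loops=1 perimeter=10.049


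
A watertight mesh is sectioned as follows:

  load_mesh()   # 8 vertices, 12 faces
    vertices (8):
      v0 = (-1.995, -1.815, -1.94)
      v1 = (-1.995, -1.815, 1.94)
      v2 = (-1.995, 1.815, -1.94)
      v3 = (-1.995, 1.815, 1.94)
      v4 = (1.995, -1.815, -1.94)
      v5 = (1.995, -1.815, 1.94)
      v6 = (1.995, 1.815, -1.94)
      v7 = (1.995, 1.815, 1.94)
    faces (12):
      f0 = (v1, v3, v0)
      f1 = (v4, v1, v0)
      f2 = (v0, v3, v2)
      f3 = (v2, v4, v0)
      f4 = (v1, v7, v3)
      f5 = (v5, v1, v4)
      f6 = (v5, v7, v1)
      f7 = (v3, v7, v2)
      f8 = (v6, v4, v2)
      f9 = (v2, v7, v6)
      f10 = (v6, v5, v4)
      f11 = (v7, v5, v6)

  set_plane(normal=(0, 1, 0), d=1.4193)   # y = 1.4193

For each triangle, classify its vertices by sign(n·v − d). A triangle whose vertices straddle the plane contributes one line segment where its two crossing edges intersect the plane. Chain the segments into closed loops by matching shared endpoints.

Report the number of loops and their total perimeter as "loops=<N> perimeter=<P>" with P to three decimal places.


loops=1 perimeter=15.740

Straddling triangles (8 of 12):
  (v1,v3,v0) [-+-] → (-1.995, 1.4193, 1.94)–(-1.995, 1.4193, 1.51705)  len=0.4230
  (v0,v3,v2) [-++] → (-1.995, 1.4193, 1.51705)–(-1.995, 1.4193, -1.94)  len=3.4570
  (v2,v4,v0) [+--] → (-1.56006, 1.4193, -1.94)–(-1.995, 1.4193, -1.94)  len=0.4349
  (v1,v7,v3) [-++] → (1.56006, 1.4193, 1.94)–(-1.995, 1.4193, 1.94)  len=3.5551
  (v5,v7,v1) [-+-] → (1.995, 1.4193, 1.94)–(1.56006, 1.4193, 1.94)  len=0.4349
  (v6,v4,v2) [+-+] → (1.995, 1.4193, -1.94)–(-1.56006, 1.4193, -1.94)  len=3.5551
  (v6,v5,v4) [+--] → (1.995, 1.4193, -1.51705)–(1.995, 1.4193, -1.94)  len=0.4230
  (v7,v5,v6) [+-+] → (1.995, 1.4193, 1.94)–(1.995, 1.4193, -1.51705)  len=3.4570

Chained into 1 loop(s):
  loop 1: 8 segments, perimeter = 15.7400
Total perimeter = 15.740


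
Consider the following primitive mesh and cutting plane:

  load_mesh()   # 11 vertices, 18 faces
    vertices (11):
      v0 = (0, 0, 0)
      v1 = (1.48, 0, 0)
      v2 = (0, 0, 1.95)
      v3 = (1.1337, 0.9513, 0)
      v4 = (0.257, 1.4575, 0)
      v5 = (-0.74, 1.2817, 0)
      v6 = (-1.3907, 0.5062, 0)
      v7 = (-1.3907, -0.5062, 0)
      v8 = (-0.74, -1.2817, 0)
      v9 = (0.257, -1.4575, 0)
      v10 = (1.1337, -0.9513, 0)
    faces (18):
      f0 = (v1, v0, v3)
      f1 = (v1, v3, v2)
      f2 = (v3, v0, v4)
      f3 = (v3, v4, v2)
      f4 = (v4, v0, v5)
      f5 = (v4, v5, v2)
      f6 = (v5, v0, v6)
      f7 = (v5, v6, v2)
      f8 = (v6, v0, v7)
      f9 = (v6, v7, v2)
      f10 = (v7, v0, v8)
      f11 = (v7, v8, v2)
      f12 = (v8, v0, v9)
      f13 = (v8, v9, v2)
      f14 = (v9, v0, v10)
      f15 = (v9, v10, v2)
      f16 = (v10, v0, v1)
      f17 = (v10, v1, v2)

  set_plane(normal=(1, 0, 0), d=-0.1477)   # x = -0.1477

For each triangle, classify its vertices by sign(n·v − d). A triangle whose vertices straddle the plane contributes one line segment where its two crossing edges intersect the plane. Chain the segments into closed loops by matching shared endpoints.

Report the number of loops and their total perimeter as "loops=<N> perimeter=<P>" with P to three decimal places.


loops=1 perimeter=7.278

Straddling triangles (10 of 18):
  (v4,v0,v5) [++-] → (-0.1477, 0.25582, 0)–(-0.1477, 1.38614, 0)  len=1.1303
  (v4,v5,v2) [+-+] → (-0.1477, 1.38614, 0)–(-0.1477, 0.25582, 1.56079)  len=1.9271
  (v5,v0,v6) [-+-] → (-0.1477, 0.25582, 0)–(-0.1477, 0.0537612, 0)  len=0.2021
  (v5,v6,v2) [--+] → (-0.1477, 0.0537612, 1.7429)–(-0.1477, 0.25582, 1.56079)  len=0.2720
  (v6,v0,v7) [-+-] → (-0.1477, 0.0537612, 0)–(-0.1477, -0.0537612, 0)  len=0.1075
  (v6,v7,v2) [--+] → (-0.1477, -0.0537612, 1.7429)–(-0.1477, 0.0537612, 1.7429)  len=0.1075
  (v7,v0,v8) [-+-] → (-0.1477, -0.0537612, 0)–(-0.1477, -0.25582, 0)  len=0.2021
  (v7,v8,v2) [--+] → (-0.1477, -0.25582, 1.56079)–(-0.1477, -0.0537612, 1.7429)  len=0.2720
  (v8,v0,v9) [-++] → (-0.1477, -0.25582, 0)–(-0.1477, -1.38614, 0)  len=1.1303
  (v8,v9,v2) [-++] → (-0.1477, -1.38614, 0)–(-0.1477, -0.25582, 1.56079)  len=1.9271

Chained into 1 loop(s):
  loop 1: 10 segments, perimeter = 7.2780
Total perimeter = 7.278


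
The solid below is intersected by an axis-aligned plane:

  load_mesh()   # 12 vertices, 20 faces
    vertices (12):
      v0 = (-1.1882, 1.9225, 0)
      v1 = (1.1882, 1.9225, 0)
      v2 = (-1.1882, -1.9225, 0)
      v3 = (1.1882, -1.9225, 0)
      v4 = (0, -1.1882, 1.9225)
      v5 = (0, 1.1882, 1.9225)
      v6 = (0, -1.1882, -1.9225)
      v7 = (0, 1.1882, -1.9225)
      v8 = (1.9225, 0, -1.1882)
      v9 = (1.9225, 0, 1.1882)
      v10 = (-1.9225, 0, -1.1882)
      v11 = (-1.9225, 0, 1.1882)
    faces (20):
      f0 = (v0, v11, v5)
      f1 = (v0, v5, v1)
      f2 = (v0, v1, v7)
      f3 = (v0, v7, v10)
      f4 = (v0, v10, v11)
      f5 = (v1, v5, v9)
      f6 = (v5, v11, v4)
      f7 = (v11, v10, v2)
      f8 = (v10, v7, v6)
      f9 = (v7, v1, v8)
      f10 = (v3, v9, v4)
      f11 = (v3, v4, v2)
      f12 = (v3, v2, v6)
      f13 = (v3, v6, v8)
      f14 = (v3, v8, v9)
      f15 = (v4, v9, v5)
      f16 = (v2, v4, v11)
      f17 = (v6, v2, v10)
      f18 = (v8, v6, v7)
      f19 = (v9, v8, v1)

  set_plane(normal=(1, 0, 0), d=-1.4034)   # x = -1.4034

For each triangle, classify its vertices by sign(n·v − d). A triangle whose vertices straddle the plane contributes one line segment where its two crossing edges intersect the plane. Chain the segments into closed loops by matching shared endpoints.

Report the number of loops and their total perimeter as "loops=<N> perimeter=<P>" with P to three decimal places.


Straddling triangles (8 of 20):
  (v0,v11,v5) [+-+] → (-1.4034, 1.35908, 0.348224)–(-1.4034, 0.320829, 1.38647)  len=1.4683
  (v0,v7,v10) [++-] → (-1.4034, 0.320829, -1.38647)–(-1.4034, 1.35908, -0.348224)  len=1.4683
  (v0,v10,v11) [+--] → (-1.4034, 1.35908, -0.348224)–(-1.4034, 1.35908, 0.348224)  len=0.6964
  (v5,v11,v4) [+-+] → (-1.4034, 0.320829, 1.38647)–(-1.4034, -0.320829, 1.38647)  len=0.6417
  (v11,v10,v2) [--+] → (-1.4034, -1.35908, -0.348224)–(-1.4034, -1.35908, 0.348224)  len=0.6964
  (v10,v7,v6) [-++] → (-1.4034, 0.320829, -1.38647)–(-1.4034, -0.320829, -1.38647)  len=0.6417
  (v2,v4,v11) [++-] → (-1.4034, -0.320829, 1.38647)–(-1.4034, -1.35908, 0.348224)  len=1.4683
  (v6,v2,v10) [++-] → (-1.4034, -1.35908, -0.348224)–(-1.4034, -0.320829, -1.38647)  len=1.4683

Chained into 1 loop(s):
  loop 1: 8 segments, perimeter = 8.5494
Total perimeter = 8.549

loops=1 perimeter=8.549


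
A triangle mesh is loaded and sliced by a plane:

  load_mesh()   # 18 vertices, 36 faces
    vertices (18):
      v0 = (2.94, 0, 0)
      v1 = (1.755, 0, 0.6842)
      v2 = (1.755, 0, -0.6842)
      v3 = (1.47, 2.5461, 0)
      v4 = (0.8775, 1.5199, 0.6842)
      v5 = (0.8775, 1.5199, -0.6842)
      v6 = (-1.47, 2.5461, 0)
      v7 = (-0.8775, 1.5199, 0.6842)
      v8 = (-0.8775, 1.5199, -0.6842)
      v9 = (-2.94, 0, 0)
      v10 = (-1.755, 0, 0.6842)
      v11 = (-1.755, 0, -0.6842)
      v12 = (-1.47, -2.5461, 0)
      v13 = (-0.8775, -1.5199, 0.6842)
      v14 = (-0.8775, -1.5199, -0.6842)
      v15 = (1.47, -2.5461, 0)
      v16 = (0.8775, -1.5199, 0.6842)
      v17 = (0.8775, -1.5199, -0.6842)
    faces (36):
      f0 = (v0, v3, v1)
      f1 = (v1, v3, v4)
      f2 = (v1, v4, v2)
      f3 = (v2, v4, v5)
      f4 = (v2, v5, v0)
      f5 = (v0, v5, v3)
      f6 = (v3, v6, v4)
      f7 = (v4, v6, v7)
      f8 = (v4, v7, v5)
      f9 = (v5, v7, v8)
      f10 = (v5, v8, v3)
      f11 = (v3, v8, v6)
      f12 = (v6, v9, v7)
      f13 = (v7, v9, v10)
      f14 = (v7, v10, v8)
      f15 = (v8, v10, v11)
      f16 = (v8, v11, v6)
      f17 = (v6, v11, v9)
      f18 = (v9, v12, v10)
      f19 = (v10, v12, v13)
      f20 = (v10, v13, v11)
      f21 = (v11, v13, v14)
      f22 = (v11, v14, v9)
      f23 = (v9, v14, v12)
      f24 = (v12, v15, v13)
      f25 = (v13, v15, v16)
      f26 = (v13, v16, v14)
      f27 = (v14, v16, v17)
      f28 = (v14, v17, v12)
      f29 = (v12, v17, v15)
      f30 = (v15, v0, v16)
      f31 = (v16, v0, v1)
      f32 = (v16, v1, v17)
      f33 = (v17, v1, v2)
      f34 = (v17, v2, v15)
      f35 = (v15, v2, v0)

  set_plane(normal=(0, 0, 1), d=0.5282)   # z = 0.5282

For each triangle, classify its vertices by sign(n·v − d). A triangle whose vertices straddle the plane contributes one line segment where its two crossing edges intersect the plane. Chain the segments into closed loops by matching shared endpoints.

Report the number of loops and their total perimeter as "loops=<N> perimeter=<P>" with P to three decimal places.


loops=2 perimeter=22.681

Straddling triangles (24 of 36):
  (v0,v3,v1) [--+] → (1.69002, 0.58052, 0.5282)–(2.02518, 0, 0.5282)  len=0.6703
  (v1,v3,v4) [+-+] → (1.69002, 0.58052, 0.5282)–(1.01259, 1.75388, 0.5282)  len=1.3549
  (v1,v4,v2) [++-] → (0.977537, 1.34663, 0.5282)–(1.755, 0, 0.5282)  len=1.5549
  (v2,v4,v5) [-+-] → (0.977537, 1.34663, 0.5282)–(0.8775, 1.5199, 0.5282)  len=0.2001
  (v3,v6,v4) [--+] → (0.342262, 1.75388, 0.5282)–(1.01259, 1.75388, 0.5282)  len=0.6703
  (v4,v6,v7) [+-+] → (0.342262, 1.75388, 0.5282)–(-1.01259, 1.75388, 0.5282)  len=1.3549
  (v4,v7,v5) [++-] → (-0.677427, 1.5199, 0.5282)–(0.8775, 1.5199, 0.5282)  len=1.5549
  (v5,v7,v8) [-+-] → (-0.677427, 1.5199, 0.5282)–(-0.8775, 1.5199, 0.5282)  len=0.2001
  (v6,v9,v7) [--+] → (-1.34776, 1.17336, 0.5282)–(-1.01259, 1.75388, 0.5282)  len=0.6703
  (v7,v9,v10) [+-+] → (-1.34776, 1.17336, 0.5282)–(-2.02518, 0, 0.5282)  len=1.3549
  (v7,v10,v8) [++-] → (-1.65496, 0.173271, 0.5282)–(-0.8775, 1.5199, 0.5282)  len=1.5549
  (v8,v10,v11) [-+-] → (-1.65496, 0.173271, 0.5282)–(-1.755, 0, 0.5282)  len=0.2001
  (v9,v12,v10) [--+] → (-1.69002, -0.58052, 0.5282)–(-2.02518, 0, 0.5282)  len=0.6703
  (v10,v12,v13) [+-+] → (-1.69002, -0.58052, 0.5282)–(-1.01259, -1.75388, 0.5282)  len=1.3549
  (v10,v13,v11) [++-] → (-0.977537, -1.34663, 0.5282)–(-1.755, 0, 0.5282)  len=1.5549
  (v11,v13,v14) [-+-] → (-0.977537, -1.34663, 0.5282)–(-0.8775, -1.5199, 0.5282)  len=0.2001
  (v12,v15,v13) [--+] → (-0.342262, -1.75388, 0.5282)–(-1.01259, -1.75388, 0.5282)  len=0.6703
  (v13,v15,v16) [+-+] → (-0.342262, -1.75388, 0.5282)–(1.01259, -1.75388, 0.5282)  len=1.3549
  (v13,v16,v14) [++-] → (0.677427, -1.5199, 0.5282)–(-0.8775, -1.5199, 0.5282)  len=1.5549
  (v14,v16,v17) [-+-] → (0.677427, -1.5199, 0.5282)–(0.8775, -1.5199, 0.5282)  len=0.2001
  (v15,v0,v16) [--+] → (1.34776, -1.17336, 0.5282)–(1.01259, -1.75388, 0.5282)  len=0.6703
  (v16,v0,v1) [+-+] → (1.34776, -1.17336, 0.5282)–(2.02518, 0, 0.5282)  len=1.3549
  (v16,v1,v17) [++-] → (1.65496, -0.173271, 0.5282)–(0.8775, -1.5199, 0.5282)  len=1.5549
  (v17,v1,v2) [-+-] → (1.65496, -0.173271, 0.5282)–(1.755, 0, 0.5282)  len=0.2001

Chained into 2 loop(s):
  loop 1: 12 segments, perimeter = 12.1512
  loop 2: 12 segments, perimeter = 10.5301
Total perimeter = 22.681


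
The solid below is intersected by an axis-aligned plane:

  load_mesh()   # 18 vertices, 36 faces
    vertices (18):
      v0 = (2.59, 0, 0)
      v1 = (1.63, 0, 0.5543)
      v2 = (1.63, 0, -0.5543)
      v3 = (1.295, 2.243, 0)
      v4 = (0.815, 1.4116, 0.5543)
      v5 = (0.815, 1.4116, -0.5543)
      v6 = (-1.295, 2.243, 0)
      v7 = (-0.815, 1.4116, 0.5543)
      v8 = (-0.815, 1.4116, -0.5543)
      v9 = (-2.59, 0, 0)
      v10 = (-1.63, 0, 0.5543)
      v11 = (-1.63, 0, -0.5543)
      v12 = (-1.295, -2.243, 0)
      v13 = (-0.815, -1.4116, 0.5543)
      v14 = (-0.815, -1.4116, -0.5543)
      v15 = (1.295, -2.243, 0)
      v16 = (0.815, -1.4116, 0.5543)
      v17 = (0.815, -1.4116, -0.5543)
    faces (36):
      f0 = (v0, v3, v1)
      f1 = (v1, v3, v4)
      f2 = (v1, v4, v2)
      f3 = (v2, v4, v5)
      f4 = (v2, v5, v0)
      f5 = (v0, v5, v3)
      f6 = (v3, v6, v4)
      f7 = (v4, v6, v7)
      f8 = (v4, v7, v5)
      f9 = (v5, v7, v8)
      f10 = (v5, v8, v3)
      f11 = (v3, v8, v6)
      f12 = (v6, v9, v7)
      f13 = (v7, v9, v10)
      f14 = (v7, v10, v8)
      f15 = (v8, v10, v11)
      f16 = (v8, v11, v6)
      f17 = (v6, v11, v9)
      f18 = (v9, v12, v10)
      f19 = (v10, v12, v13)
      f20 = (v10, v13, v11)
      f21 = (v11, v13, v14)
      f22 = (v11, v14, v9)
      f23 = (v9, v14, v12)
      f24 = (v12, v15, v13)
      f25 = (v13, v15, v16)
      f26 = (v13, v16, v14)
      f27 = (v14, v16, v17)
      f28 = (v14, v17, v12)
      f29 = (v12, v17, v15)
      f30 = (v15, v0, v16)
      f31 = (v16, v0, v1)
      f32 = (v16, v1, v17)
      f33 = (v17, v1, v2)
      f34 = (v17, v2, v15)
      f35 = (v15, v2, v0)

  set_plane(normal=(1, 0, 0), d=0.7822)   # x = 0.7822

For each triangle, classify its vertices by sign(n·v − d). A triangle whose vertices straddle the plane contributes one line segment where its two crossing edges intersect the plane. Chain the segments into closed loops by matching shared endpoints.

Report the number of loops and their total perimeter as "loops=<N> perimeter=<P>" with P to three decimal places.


loops=2 perimeter=6.214

Straddling triangles (12 of 36):
  (v3,v6,v4) [+-+] → (0.7822, 2.243, 0)–(0.7822, 1.42452, 0.545683)  len=0.9837
  (v4,v6,v7) [+--] → (0.7822, 1.42452, 0.545683)–(0.7822, 1.4116, 0.5543)  len=0.0155
  (v4,v7,v5) [+-+] → (0.7822, 1.4116, 0.5543)–(0.7822, 1.4116, -0.531992)  len=1.0863
  (v5,v7,v8) [+--] → (0.7822, 1.4116, -0.531992)–(0.7822, 1.4116, -0.5543)  len=0.0223
  (v5,v8,v3) [+-+] → (0.7822, 1.4116, -0.5543)–(0.7822, 2.04094, -0.134713)  len=0.7564
  (v3,v8,v6) [+--] → (0.7822, 2.04094, -0.134713)–(0.7822, 2.243, 0)  len=0.2428
  (v12,v15,v13) [-+-] → (0.7822, -2.243, 0)–(0.7822, -2.04094, 0.134713)  len=0.2428
  (v13,v15,v16) [-++] → (0.7822, -2.04094, 0.134713)–(0.7822, -1.4116, 0.5543)  len=0.7564
  (v13,v16,v14) [-+-] → (0.7822, -1.4116, 0.5543)–(0.7822, -1.4116, 0.531992)  len=0.0223
  (v14,v16,v17) [-++] → (0.7822, -1.4116, 0.531992)–(0.7822, -1.4116, -0.5543)  len=1.0863
  (v14,v17,v12) [-+-] → (0.7822, -1.4116, -0.5543)–(0.7822, -1.42452, -0.545683)  len=0.0155
  (v12,v17,v15) [-++] → (0.7822, -1.42452, -0.545683)–(0.7822, -2.243, 0)  len=0.9837

Chained into 2 loop(s):
  loop 1: 6 segments, perimeter = 3.1071
  loop 2: 6 segments, perimeter = 3.1071
Total perimeter = 6.214
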